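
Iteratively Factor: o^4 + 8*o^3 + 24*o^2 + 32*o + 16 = (o + 2)*(o^3 + 6*o^2 + 12*o + 8) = (o + 2)^2*(o^2 + 4*o + 4) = (o + 2)^3*(o + 2)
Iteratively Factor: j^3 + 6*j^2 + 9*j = (j + 3)*(j^2 + 3*j) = (j + 3)^2*(j)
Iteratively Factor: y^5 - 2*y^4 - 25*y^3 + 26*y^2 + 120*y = (y - 3)*(y^4 + y^3 - 22*y^2 - 40*y) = (y - 5)*(y - 3)*(y^3 + 6*y^2 + 8*y) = (y - 5)*(y - 3)*(y + 2)*(y^2 + 4*y) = y*(y - 5)*(y - 3)*(y + 2)*(y + 4)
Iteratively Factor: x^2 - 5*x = (x)*(x - 5)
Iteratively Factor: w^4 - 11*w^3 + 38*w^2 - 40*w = (w - 2)*(w^3 - 9*w^2 + 20*w) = w*(w - 2)*(w^2 - 9*w + 20) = w*(w - 5)*(w - 2)*(w - 4)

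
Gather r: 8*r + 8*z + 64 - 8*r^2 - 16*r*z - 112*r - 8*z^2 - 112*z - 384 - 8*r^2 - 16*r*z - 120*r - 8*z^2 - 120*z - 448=-16*r^2 + r*(-32*z - 224) - 16*z^2 - 224*z - 768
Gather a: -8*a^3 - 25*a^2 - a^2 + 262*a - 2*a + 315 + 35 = -8*a^3 - 26*a^2 + 260*a + 350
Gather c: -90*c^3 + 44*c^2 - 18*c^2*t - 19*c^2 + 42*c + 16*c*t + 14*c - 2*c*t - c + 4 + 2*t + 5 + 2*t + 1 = -90*c^3 + c^2*(25 - 18*t) + c*(14*t + 55) + 4*t + 10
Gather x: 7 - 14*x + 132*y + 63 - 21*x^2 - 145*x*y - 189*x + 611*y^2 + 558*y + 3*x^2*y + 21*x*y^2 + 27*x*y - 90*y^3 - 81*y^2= x^2*(3*y - 21) + x*(21*y^2 - 118*y - 203) - 90*y^3 + 530*y^2 + 690*y + 70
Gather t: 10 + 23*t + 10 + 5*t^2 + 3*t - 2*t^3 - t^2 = -2*t^3 + 4*t^2 + 26*t + 20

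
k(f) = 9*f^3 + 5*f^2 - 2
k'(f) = 27*f^2 + 10*f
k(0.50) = 0.38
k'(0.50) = 11.75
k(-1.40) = -16.90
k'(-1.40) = 38.92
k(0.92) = 9.24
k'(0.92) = 32.05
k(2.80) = 234.77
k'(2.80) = 239.68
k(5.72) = 1845.94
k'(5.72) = 940.60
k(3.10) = 314.17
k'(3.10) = 290.47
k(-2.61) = -127.96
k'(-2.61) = 157.83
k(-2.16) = -69.37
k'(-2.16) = 104.37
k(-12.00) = -14834.00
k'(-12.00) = 3768.00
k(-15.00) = -29252.00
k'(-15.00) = 5925.00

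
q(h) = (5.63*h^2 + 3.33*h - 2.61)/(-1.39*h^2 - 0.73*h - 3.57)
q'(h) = (2.78*h + 0.73)*(5.63*h^2 + 3.33*h - 2.61)/(-1.39*h^2 - 0.73*h - 3.57)^2 + (11.26*h + 3.33)/(-1.39*h^2 - 0.73*h - 3.57) = (0.518800000000001*h^2 - 47.454*h - 13.7934)/(1.9321*h^4 + 2.0294*h^3 + 10.4575*h^2 + 5.2122*h + 12.7449)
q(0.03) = 0.70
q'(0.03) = -1.18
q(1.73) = -2.22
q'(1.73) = -1.17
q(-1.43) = -0.77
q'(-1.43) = 1.91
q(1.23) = -1.52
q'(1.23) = -1.65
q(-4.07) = -3.26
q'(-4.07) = 0.34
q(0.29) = 0.30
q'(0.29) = -1.81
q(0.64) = -0.40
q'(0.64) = -2.07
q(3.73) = -3.44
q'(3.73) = -0.28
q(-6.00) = -3.66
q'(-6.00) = 0.12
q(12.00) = -3.99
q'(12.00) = -0.01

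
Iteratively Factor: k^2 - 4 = (k + 2)*(k - 2)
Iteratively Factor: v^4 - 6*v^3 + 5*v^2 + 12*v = (v)*(v^3 - 6*v^2 + 5*v + 12) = v*(v - 3)*(v^2 - 3*v - 4) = v*(v - 3)*(v + 1)*(v - 4)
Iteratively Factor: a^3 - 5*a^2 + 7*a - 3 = (a - 1)*(a^2 - 4*a + 3) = (a - 1)^2*(a - 3)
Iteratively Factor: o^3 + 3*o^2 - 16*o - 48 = (o + 4)*(o^2 - o - 12) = (o - 4)*(o + 4)*(o + 3)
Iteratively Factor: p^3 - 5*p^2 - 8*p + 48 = (p - 4)*(p^2 - p - 12) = (p - 4)^2*(p + 3)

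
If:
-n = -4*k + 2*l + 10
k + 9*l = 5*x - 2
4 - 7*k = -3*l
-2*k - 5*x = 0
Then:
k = 5/12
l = -13/36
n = -137/18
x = -1/6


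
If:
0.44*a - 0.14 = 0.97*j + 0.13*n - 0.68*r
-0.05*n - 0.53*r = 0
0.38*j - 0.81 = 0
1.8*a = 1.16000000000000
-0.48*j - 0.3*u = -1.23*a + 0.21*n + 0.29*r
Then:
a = 0.64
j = 2.13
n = -9.91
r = 0.93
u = 5.27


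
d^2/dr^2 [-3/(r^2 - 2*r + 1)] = -18/(r^4 - 4*r^3 + 6*r^2 - 4*r + 1)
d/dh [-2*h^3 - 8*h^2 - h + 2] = -6*h^2 - 16*h - 1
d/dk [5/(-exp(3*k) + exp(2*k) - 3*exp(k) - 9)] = (15*exp(2*k) - 10*exp(k) + 15)*exp(k)/(exp(3*k) - exp(2*k) + 3*exp(k) + 9)^2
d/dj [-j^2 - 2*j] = -2*j - 2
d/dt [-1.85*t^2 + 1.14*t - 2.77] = 1.14 - 3.7*t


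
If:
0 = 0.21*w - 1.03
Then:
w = 4.90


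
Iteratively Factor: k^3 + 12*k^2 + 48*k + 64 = (k + 4)*(k^2 + 8*k + 16) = (k + 4)^2*(k + 4)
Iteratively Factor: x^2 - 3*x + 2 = (x - 2)*(x - 1)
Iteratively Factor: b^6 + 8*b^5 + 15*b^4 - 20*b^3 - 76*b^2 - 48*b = (b + 2)*(b^5 + 6*b^4 + 3*b^3 - 26*b^2 - 24*b) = (b + 2)*(b + 4)*(b^4 + 2*b^3 - 5*b^2 - 6*b) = (b + 1)*(b + 2)*(b + 4)*(b^3 + b^2 - 6*b) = (b - 2)*(b + 1)*(b + 2)*(b + 4)*(b^2 + 3*b) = (b - 2)*(b + 1)*(b + 2)*(b + 3)*(b + 4)*(b)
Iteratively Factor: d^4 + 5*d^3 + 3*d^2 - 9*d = (d)*(d^3 + 5*d^2 + 3*d - 9) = d*(d - 1)*(d^2 + 6*d + 9) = d*(d - 1)*(d + 3)*(d + 3)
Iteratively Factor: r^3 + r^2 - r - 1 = (r + 1)*(r^2 - 1) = (r + 1)^2*(r - 1)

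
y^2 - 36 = (y - 6)*(y + 6)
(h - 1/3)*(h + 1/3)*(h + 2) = h^3 + 2*h^2 - h/9 - 2/9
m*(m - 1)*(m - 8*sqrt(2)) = m^3 - 8*sqrt(2)*m^2 - m^2 + 8*sqrt(2)*m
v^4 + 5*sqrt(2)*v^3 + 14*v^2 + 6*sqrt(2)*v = v*(v + sqrt(2))^2*(v + 3*sqrt(2))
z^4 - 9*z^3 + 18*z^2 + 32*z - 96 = (z - 4)^2*(z - 3)*(z + 2)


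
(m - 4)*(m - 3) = m^2 - 7*m + 12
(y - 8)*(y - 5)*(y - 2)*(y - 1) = y^4 - 16*y^3 + 81*y^2 - 146*y + 80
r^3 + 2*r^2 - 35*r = r*(r - 5)*(r + 7)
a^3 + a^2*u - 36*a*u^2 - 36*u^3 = (a - 6*u)*(a + u)*(a + 6*u)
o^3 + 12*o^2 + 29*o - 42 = (o - 1)*(o + 6)*(o + 7)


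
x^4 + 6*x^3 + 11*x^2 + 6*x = x*(x + 1)*(x + 2)*(x + 3)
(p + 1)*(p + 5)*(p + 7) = p^3 + 13*p^2 + 47*p + 35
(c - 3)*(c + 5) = c^2 + 2*c - 15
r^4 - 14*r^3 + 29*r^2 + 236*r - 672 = (r - 8)*(r - 7)*(r - 3)*(r + 4)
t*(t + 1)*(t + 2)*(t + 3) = t^4 + 6*t^3 + 11*t^2 + 6*t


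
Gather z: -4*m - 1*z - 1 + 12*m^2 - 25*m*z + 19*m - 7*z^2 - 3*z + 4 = 12*m^2 + 15*m - 7*z^2 + z*(-25*m - 4) + 3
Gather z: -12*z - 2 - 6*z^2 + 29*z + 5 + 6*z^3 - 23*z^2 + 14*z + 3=6*z^3 - 29*z^2 + 31*z + 6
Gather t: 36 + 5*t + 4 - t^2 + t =-t^2 + 6*t + 40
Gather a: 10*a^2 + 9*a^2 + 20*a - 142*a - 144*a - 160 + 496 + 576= 19*a^2 - 266*a + 912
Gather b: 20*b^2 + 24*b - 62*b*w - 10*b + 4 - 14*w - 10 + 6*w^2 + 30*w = 20*b^2 + b*(14 - 62*w) + 6*w^2 + 16*w - 6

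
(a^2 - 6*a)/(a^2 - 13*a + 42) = a/(a - 7)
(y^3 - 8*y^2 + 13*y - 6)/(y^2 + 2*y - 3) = (y^2 - 7*y + 6)/(y + 3)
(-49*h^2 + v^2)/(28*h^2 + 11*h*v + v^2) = (-7*h + v)/(4*h + v)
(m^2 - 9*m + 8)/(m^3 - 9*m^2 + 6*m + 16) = (m - 1)/(m^2 - m - 2)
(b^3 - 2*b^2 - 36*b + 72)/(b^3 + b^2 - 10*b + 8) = (b^2 - 36)/(b^2 + 3*b - 4)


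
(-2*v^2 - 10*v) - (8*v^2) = -10*v^2 - 10*v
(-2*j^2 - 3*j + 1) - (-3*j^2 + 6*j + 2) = j^2 - 9*j - 1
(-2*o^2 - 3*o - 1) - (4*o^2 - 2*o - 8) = -6*o^2 - o + 7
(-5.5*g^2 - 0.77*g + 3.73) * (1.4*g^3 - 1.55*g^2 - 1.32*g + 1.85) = -7.7*g^5 + 7.447*g^4 + 13.6755*g^3 - 14.9401*g^2 - 6.3481*g + 6.9005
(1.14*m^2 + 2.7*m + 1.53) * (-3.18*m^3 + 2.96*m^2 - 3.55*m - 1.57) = -3.6252*m^5 - 5.2116*m^4 - 0.9204*m^3 - 6.846*m^2 - 9.6705*m - 2.4021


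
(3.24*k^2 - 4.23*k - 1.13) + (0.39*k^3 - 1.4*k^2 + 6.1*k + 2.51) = 0.39*k^3 + 1.84*k^2 + 1.87*k + 1.38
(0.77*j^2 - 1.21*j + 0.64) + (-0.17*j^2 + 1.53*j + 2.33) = 0.6*j^2 + 0.32*j + 2.97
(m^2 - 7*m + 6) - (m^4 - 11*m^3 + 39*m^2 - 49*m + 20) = -m^4 + 11*m^3 - 38*m^2 + 42*m - 14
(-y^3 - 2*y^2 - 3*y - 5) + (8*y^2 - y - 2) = -y^3 + 6*y^2 - 4*y - 7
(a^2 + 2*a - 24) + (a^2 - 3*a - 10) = 2*a^2 - a - 34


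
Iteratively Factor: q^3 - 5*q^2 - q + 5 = (q - 1)*(q^2 - 4*q - 5) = (q - 5)*(q - 1)*(q + 1)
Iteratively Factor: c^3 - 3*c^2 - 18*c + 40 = (c - 5)*(c^2 + 2*c - 8) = (c - 5)*(c + 4)*(c - 2)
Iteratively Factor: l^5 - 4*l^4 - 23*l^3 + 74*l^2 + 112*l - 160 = (l - 1)*(l^4 - 3*l^3 - 26*l^2 + 48*l + 160) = (l - 1)*(l + 2)*(l^3 - 5*l^2 - 16*l + 80) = (l - 1)*(l + 2)*(l + 4)*(l^2 - 9*l + 20) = (l - 4)*(l - 1)*(l + 2)*(l + 4)*(l - 5)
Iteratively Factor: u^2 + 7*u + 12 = (u + 4)*(u + 3)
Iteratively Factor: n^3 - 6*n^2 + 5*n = (n - 1)*(n^2 - 5*n) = n*(n - 1)*(n - 5)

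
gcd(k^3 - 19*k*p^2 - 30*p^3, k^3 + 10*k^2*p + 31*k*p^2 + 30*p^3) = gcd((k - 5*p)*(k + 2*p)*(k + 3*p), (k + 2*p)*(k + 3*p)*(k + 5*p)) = k^2 + 5*k*p + 6*p^2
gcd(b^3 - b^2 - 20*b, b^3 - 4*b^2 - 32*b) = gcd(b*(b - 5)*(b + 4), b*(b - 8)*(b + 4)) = b^2 + 4*b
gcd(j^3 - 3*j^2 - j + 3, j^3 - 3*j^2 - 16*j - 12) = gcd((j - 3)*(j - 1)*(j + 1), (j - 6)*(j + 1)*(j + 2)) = j + 1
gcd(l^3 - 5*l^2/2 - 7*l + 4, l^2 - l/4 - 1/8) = l - 1/2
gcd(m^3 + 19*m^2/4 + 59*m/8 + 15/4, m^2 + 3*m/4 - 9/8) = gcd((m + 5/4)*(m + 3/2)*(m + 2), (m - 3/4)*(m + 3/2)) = m + 3/2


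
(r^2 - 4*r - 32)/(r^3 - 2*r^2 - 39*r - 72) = (r + 4)/(r^2 + 6*r + 9)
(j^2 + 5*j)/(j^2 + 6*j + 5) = j/(j + 1)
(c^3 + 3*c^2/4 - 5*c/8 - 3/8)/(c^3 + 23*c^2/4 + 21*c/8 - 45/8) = (2*c^2 + 3*c + 1)/(2*c^2 + 13*c + 15)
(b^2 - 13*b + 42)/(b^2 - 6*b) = (b - 7)/b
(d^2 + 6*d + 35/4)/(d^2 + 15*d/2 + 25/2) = (d + 7/2)/(d + 5)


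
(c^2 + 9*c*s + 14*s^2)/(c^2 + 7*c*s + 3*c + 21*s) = (c + 2*s)/(c + 3)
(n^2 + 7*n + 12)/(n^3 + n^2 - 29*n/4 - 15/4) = 4*(n + 4)/(4*n^2 - 8*n - 5)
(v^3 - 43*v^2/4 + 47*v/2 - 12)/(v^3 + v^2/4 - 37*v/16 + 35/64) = 16*(4*v^3 - 43*v^2 + 94*v - 48)/(64*v^3 + 16*v^2 - 148*v + 35)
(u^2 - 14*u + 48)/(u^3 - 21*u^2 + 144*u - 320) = (u - 6)/(u^2 - 13*u + 40)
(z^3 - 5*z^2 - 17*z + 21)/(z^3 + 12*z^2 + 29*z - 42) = (z^2 - 4*z - 21)/(z^2 + 13*z + 42)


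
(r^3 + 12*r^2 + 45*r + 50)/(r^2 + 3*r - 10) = (r^2 + 7*r + 10)/(r - 2)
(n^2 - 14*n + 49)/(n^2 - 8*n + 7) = (n - 7)/(n - 1)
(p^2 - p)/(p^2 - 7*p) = (p - 1)/(p - 7)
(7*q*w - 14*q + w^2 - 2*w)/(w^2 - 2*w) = (7*q + w)/w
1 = 1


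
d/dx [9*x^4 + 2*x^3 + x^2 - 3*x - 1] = 36*x^3 + 6*x^2 + 2*x - 3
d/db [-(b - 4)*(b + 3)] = 1 - 2*b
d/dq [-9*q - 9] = -9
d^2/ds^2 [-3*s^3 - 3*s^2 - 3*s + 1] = -18*s - 6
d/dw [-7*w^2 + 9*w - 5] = 9 - 14*w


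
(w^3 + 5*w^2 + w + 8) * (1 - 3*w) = -3*w^4 - 14*w^3 + 2*w^2 - 23*w + 8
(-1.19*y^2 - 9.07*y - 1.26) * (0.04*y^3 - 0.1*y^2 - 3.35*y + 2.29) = -0.0476*y^5 - 0.2438*y^4 + 4.8431*y^3 + 27.7854*y^2 - 16.5493*y - 2.8854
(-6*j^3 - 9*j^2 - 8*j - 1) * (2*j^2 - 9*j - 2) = -12*j^5 + 36*j^4 + 77*j^3 + 88*j^2 + 25*j + 2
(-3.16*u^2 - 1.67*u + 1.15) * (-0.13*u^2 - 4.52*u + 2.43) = 0.4108*u^4 + 14.5003*u^3 - 0.279900000000001*u^2 - 9.2561*u + 2.7945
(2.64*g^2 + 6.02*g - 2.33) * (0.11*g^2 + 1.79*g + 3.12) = 0.2904*g^4 + 5.3878*g^3 + 18.7563*g^2 + 14.6117*g - 7.2696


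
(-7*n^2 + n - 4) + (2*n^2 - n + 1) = -5*n^2 - 3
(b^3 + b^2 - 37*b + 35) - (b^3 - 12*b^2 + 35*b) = 13*b^2 - 72*b + 35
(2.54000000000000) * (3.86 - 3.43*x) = 9.8044 - 8.7122*x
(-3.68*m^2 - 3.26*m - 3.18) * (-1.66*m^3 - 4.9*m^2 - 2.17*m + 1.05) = 6.1088*m^5 + 23.4436*m^4 + 29.2384*m^3 + 18.7922*m^2 + 3.4776*m - 3.339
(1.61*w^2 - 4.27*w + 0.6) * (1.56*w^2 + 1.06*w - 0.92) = 2.5116*w^4 - 4.9546*w^3 - 5.0714*w^2 + 4.5644*w - 0.552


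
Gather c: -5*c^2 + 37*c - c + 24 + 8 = -5*c^2 + 36*c + 32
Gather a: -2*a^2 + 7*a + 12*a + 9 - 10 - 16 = -2*a^2 + 19*a - 17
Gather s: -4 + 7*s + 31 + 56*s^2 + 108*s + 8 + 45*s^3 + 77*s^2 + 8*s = 45*s^3 + 133*s^2 + 123*s + 35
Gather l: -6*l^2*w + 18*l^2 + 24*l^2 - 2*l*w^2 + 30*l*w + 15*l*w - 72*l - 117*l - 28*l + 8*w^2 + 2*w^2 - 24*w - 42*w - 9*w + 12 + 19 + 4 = l^2*(42 - 6*w) + l*(-2*w^2 + 45*w - 217) + 10*w^2 - 75*w + 35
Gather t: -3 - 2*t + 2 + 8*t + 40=6*t + 39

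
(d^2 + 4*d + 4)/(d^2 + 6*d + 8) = (d + 2)/(d + 4)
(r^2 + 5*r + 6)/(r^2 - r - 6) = (r + 3)/(r - 3)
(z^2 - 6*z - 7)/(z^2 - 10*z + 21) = (z + 1)/(z - 3)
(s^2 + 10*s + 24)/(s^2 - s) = (s^2 + 10*s + 24)/(s*(s - 1))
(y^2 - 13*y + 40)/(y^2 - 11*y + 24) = (y - 5)/(y - 3)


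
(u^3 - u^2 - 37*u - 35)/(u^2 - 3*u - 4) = (u^2 - 2*u - 35)/(u - 4)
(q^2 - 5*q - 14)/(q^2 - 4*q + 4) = (q^2 - 5*q - 14)/(q^2 - 4*q + 4)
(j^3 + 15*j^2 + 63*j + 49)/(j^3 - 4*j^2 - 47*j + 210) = (j^2 + 8*j + 7)/(j^2 - 11*j + 30)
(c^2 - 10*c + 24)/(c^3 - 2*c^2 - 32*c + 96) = (c - 6)/(c^2 + 2*c - 24)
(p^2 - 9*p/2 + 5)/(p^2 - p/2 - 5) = (p - 2)/(p + 2)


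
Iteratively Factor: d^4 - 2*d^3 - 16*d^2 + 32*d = (d)*(d^3 - 2*d^2 - 16*d + 32) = d*(d - 4)*(d^2 + 2*d - 8) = d*(d - 4)*(d + 4)*(d - 2)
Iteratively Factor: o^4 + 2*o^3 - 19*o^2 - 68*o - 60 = (o + 2)*(o^3 - 19*o - 30) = (o - 5)*(o + 2)*(o^2 + 5*o + 6) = (o - 5)*(o + 2)*(o + 3)*(o + 2)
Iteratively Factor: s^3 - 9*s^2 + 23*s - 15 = (s - 5)*(s^2 - 4*s + 3) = (s - 5)*(s - 1)*(s - 3)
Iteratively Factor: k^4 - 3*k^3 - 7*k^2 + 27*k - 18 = (k - 1)*(k^3 - 2*k^2 - 9*k + 18) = (k - 1)*(k + 3)*(k^2 - 5*k + 6) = (k - 2)*(k - 1)*(k + 3)*(k - 3)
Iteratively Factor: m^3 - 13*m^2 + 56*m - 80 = (m - 4)*(m^2 - 9*m + 20) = (m - 5)*(m - 4)*(m - 4)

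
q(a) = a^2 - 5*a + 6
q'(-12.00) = -29.00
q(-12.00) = 210.00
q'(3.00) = 1.00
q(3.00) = 0.00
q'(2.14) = -0.72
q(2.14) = -0.12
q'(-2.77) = -10.54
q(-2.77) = 27.52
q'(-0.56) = -6.12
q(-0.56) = 9.11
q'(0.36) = -4.28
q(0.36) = 4.33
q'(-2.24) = -9.48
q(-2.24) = 22.22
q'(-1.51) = -8.02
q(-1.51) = 15.83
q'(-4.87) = -14.74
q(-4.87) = 54.07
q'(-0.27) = -5.54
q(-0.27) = 7.42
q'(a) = 2*a - 5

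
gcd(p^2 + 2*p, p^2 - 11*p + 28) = 1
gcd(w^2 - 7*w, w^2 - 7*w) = w^2 - 7*w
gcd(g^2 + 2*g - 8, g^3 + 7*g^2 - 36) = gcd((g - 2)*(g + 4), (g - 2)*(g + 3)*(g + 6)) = g - 2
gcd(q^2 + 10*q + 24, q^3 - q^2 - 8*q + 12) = 1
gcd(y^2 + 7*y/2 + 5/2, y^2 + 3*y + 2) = y + 1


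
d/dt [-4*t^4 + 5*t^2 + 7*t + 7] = -16*t^3 + 10*t + 7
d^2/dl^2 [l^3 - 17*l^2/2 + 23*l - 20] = 6*l - 17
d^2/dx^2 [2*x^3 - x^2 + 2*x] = 12*x - 2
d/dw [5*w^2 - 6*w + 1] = 10*w - 6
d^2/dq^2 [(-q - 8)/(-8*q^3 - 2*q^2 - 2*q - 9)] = 4*(2*(q + 8)*(12*q^2 + 2*q + 1)^2 - (12*q^2 + 2*q + (q + 8)*(12*q + 1) + 1)*(8*q^3 + 2*q^2 + 2*q + 9))/(8*q^3 + 2*q^2 + 2*q + 9)^3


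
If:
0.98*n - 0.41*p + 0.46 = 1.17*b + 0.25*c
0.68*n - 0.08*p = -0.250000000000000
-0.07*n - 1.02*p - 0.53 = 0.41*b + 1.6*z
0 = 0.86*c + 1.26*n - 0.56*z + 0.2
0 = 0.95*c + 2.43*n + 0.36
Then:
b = 0.30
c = 1.09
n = -0.57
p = -1.76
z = 0.74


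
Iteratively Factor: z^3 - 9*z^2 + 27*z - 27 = (z - 3)*(z^2 - 6*z + 9) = (z - 3)^2*(z - 3)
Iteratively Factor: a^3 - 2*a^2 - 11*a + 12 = (a - 4)*(a^2 + 2*a - 3) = (a - 4)*(a - 1)*(a + 3)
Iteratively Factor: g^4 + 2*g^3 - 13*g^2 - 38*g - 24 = (g + 2)*(g^3 - 13*g - 12) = (g + 1)*(g + 2)*(g^2 - g - 12) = (g + 1)*(g + 2)*(g + 3)*(g - 4)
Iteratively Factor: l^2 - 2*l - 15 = (l + 3)*(l - 5)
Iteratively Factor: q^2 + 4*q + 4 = (q + 2)*(q + 2)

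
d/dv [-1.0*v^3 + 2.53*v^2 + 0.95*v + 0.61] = -3.0*v^2 + 5.06*v + 0.95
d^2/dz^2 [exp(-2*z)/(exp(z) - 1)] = 4*exp(-2*z)/(exp(z) - 1) + 5/(exp(z) - 1)^3 - 3*exp(-z)/(exp(z) - 1)^3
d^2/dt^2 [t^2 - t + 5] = 2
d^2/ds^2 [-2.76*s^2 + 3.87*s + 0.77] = -5.52000000000000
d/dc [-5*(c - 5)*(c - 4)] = 45 - 10*c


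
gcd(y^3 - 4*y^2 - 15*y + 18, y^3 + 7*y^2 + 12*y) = y + 3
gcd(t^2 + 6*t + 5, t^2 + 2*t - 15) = t + 5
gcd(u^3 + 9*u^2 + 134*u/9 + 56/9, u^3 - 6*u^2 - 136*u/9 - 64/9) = u^2 + 2*u + 8/9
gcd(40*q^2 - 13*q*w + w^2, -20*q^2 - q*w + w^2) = 5*q - w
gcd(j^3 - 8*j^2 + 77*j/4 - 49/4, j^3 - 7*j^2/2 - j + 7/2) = j^2 - 9*j/2 + 7/2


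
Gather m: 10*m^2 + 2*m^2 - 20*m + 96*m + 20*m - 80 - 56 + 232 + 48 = 12*m^2 + 96*m + 144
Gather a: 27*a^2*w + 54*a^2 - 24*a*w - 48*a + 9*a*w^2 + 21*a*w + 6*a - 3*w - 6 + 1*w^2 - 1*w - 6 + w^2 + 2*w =a^2*(27*w + 54) + a*(9*w^2 - 3*w - 42) + 2*w^2 - 2*w - 12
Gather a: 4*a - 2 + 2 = 4*a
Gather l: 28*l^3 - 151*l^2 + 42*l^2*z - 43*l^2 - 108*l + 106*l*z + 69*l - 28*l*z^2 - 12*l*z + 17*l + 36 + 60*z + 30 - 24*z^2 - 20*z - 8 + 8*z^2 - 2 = 28*l^3 + l^2*(42*z - 194) + l*(-28*z^2 + 94*z - 22) - 16*z^2 + 40*z + 56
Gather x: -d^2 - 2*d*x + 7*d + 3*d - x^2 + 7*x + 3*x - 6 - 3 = -d^2 + 10*d - x^2 + x*(10 - 2*d) - 9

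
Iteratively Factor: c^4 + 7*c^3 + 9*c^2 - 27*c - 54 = (c + 3)*(c^3 + 4*c^2 - 3*c - 18) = (c - 2)*(c + 3)*(c^2 + 6*c + 9) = (c - 2)*(c + 3)^2*(c + 3)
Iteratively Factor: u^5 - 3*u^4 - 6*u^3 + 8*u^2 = (u - 1)*(u^4 - 2*u^3 - 8*u^2) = u*(u - 1)*(u^3 - 2*u^2 - 8*u) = u*(u - 4)*(u - 1)*(u^2 + 2*u) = u^2*(u - 4)*(u - 1)*(u + 2)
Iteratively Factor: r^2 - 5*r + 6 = (r - 3)*(r - 2)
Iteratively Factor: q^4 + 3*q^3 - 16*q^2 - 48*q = (q + 3)*(q^3 - 16*q) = (q + 3)*(q + 4)*(q^2 - 4*q) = (q - 4)*(q + 3)*(q + 4)*(q)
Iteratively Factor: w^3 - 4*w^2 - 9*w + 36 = (w - 3)*(w^2 - w - 12) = (w - 3)*(w + 3)*(w - 4)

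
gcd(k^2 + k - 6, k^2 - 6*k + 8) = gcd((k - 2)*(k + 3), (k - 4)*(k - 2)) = k - 2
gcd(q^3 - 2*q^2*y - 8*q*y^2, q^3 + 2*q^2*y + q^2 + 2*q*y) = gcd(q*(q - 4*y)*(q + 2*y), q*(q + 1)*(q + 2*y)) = q^2 + 2*q*y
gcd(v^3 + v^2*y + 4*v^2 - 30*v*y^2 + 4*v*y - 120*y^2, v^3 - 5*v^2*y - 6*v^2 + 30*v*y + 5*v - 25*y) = -v + 5*y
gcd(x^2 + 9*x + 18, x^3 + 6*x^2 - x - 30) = x + 3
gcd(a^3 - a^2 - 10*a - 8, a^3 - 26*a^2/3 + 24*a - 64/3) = a - 4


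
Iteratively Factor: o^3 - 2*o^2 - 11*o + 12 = (o - 4)*(o^2 + 2*o - 3) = (o - 4)*(o - 1)*(o + 3)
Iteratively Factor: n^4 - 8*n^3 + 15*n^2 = (n)*(n^3 - 8*n^2 + 15*n) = n*(n - 3)*(n^2 - 5*n) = n^2*(n - 3)*(n - 5)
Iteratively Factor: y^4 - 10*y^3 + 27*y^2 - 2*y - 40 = (y + 1)*(y^3 - 11*y^2 + 38*y - 40) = (y - 2)*(y + 1)*(y^2 - 9*y + 20) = (y - 5)*(y - 2)*(y + 1)*(y - 4)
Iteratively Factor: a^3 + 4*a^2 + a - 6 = (a - 1)*(a^2 + 5*a + 6) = (a - 1)*(a + 3)*(a + 2)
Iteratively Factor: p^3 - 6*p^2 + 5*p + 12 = (p - 3)*(p^2 - 3*p - 4) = (p - 4)*(p - 3)*(p + 1)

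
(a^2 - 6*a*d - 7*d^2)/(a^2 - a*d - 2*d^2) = (a - 7*d)/(a - 2*d)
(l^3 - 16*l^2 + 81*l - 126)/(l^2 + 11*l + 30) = (l^3 - 16*l^2 + 81*l - 126)/(l^2 + 11*l + 30)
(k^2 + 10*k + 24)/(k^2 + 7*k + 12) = (k + 6)/(k + 3)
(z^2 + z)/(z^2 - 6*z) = (z + 1)/(z - 6)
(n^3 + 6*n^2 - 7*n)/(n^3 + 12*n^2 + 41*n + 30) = n*(n^2 + 6*n - 7)/(n^3 + 12*n^2 + 41*n + 30)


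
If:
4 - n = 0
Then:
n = 4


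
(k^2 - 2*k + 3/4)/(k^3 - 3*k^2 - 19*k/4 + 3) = (2*k - 3)/(2*k^2 - 5*k - 12)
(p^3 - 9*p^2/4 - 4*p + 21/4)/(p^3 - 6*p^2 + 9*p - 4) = (4*p^2 - 5*p - 21)/(4*(p^2 - 5*p + 4))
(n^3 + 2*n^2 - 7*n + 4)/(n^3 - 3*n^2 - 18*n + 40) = (n^2 - 2*n + 1)/(n^2 - 7*n + 10)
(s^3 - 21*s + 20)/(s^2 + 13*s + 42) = (s^3 - 21*s + 20)/(s^2 + 13*s + 42)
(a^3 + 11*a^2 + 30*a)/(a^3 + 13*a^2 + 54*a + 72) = a*(a + 5)/(a^2 + 7*a + 12)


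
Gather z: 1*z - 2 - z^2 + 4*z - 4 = -z^2 + 5*z - 6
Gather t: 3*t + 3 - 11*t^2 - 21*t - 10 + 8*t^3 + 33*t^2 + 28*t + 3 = 8*t^3 + 22*t^2 + 10*t - 4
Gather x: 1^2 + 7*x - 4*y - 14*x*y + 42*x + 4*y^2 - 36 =x*(49 - 14*y) + 4*y^2 - 4*y - 35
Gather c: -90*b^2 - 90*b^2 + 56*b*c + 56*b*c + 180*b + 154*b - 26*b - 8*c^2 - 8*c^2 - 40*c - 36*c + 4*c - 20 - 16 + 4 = -180*b^2 + 308*b - 16*c^2 + c*(112*b - 72) - 32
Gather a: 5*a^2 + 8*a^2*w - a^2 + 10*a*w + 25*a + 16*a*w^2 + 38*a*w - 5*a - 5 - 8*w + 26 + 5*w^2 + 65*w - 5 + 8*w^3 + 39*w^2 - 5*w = a^2*(8*w + 4) + a*(16*w^2 + 48*w + 20) + 8*w^3 + 44*w^2 + 52*w + 16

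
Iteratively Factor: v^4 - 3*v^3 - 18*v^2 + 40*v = (v - 5)*(v^3 + 2*v^2 - 8*v) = (v - 5)*(v + 4)*(v^2 - 2*v) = (v - 5)*(v - 2)*(v + 4)*(v)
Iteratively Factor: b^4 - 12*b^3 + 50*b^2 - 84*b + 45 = (b - 1)*(b^3 - 11*b^2 + 39*b - 45) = (b - 5)*(b - 1)*(b^2 - 6*b + 9) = (b - 5)*(b - 3)*(b - 1)*(b - 3)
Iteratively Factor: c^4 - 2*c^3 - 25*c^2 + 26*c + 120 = (c + 2)*(c^3 - 4*c^2 - 17*c + 60) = (c - 3)*(c + 2)*(c^2 - c - 20) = (c - 3)*(c + 2)*(c + 4)*(c - 5)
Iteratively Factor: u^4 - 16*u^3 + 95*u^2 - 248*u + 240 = (u - 4)*(u^3 - 12*u^2 + 47*u - 60) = (u - 4)*(u - 3)*(u^2 - 9*u + 20) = (u - 4)^2*(u - 3)*(u - 5)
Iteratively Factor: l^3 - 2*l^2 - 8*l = (l + 2)*(l^2 - 4*l) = l*(l + 2)*(l - 4)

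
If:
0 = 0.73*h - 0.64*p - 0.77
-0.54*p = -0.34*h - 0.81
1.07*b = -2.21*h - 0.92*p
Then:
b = -15.08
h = 5.29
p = 4.83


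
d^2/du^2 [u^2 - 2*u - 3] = 2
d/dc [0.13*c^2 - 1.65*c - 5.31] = 0.26*c - 1.65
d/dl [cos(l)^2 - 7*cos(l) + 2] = (7 - 2*cos(l))*sin(l)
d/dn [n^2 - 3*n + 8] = 2*n - 3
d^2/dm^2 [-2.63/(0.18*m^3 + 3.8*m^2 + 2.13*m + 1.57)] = ((2.8404*m + 19.988)*(0.18*m^3 + 3.8*m^2 + 2.13*m + 1.57) - 2.63*(0.54*m^2 + 7.6*m + 2.13)*(1.08*m^2 + 15.2*m + 4.26))/(0.18*m^3 + 3.8*m^2 + 2.13*m + 1.57)^3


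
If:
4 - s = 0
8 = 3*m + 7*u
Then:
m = 8/3 - 7*u/3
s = 4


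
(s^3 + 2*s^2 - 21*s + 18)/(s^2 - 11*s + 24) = (s^2 + 5*s - 6)/(s - 8)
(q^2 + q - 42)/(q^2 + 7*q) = (q - 6)/q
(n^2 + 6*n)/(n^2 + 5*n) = (n + 6)/(n + 5)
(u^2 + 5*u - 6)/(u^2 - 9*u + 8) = (u + 6)/(u - 8)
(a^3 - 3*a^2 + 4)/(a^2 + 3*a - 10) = (a^2 - a - 2)/(a + 5)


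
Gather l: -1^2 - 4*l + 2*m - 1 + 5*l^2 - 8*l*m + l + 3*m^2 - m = 5*l^2 + l*(-8*m - 3) + 3*m^2 + m - 2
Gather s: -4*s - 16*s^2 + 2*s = -16*s^2 - 2*s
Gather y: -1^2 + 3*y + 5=3*y + 4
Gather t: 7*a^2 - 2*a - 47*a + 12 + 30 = 7*a^2 - 49*a + 42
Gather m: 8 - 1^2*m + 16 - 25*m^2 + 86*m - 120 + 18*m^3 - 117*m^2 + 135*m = 18*m^3 - 142*m^2 + 220*m - 96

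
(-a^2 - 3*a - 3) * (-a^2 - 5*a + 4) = a^4 + 8*a^3 + 14*a^2 + 3*a - 12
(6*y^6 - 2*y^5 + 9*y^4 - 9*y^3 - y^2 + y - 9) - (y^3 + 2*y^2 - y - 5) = 6*y^6 - 2*y^5 + 9*y^4 - 10*y^3 - 3*y^2 + 2*y - 4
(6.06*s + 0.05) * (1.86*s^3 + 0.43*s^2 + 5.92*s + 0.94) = 11.2716*s^4 + 2.6988*s^3 + 35.8967*s^2 + 5.9924*s + 0.047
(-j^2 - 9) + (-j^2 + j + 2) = -2*j^2 + j - 7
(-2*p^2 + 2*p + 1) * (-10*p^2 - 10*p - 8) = 20*p^4 - 14*p^2 - 26*p - 8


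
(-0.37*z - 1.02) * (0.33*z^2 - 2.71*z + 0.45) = -0.1221*z^3 + 0.6661*z^2 + 2.5977*z - 0.459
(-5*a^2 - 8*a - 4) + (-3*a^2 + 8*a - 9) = -8*a^2 - 13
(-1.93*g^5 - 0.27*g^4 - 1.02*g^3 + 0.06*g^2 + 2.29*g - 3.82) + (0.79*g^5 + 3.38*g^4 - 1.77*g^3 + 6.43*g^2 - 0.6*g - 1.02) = -1.14*g^5 + 3.11*g^4 - 2.79*g^3 + 6.49*g^2 + 1.69*g - 4.84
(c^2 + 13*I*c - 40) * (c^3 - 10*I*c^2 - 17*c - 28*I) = c^5 + 3*I*c^4 + 73*c^3 + 151*I*c^2 + 1044*c + 1120*I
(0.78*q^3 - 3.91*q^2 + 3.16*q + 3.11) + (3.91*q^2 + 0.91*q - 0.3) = 0.78*q^3 + 4.07*q + 2.81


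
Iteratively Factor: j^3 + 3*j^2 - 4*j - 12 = (j + 2)*(j^2 + j - 6) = (j - 2)*(j + 2)*(j + 3)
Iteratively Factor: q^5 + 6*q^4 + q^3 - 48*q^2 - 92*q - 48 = (q + 2)*(q^4 + 4*q^3 - 7*q^2 - 34*q - 24) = (q + 2)*(q + 4)*(q^3 - 7*q - 6) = (q + 1)*(q + 2)*(q + 4)*(q^2 - q - 6) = (q - 3)*(q + 1)*(q + 2)*(q + 4)*(q + 2)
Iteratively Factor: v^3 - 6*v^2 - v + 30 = (v - 3)*(v^2 - 3*v - 10) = (v - 5)*(v - 3)*(v + 2)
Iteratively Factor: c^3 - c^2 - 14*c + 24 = (c - 3)*(c^2 + 2*c - 8) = (c - 3)*(c - 2)*(c + 4)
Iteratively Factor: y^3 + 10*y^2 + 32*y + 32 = (y + 2)*(y^2 + 8*y + 16) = (y + 2)*(y + 4)*(y + 4)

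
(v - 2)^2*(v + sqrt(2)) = v^3 - 4*v^2 + sqrt(2)*v^2 - 4*sqrt(2)*v + 4*v + 4*sqrt(2)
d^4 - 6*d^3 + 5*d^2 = d^2*(d - 5)*(d - 1)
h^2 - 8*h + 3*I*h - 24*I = (h - 8)*(h + 3*I)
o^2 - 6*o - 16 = (o - 8)*(o + 2)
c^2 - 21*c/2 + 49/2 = (c - 7)*(c - 7/2)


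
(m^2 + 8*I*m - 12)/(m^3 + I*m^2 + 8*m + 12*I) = (m + 6*I)/(m^2 - I*m + 6)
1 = 1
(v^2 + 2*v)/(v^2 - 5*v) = (v + 2)/(v - 5)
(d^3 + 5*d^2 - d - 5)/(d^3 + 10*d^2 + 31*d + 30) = (d^2 - 1)/(d^2 + 5*d + 6)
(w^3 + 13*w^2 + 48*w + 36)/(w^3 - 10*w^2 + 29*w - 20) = (w^3 + 13*w^2 + 48*w + 36)/(w^3 - 10*w^2 + 29*w - 20)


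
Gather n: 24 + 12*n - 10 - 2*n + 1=10*n + 15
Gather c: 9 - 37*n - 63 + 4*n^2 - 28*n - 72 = 4*n^2 - 65*n - 126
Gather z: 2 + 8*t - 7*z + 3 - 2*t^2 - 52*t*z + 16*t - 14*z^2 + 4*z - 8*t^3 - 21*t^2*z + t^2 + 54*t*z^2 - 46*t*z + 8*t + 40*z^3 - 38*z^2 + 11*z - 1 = -8*t^3 - t^2 + 32*t + 40*z^3 + z^2*(54*t - 52) + z*(-21*t^2 - 98*t + 8) + 4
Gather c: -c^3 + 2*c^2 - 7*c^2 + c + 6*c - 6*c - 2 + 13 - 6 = -c^3 - 5*c^2 + c + 5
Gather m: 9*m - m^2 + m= -m^2 + 10*m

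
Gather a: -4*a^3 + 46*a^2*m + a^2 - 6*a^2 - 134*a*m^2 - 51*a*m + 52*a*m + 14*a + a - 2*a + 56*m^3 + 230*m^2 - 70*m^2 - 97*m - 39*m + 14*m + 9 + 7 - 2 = -4*a^3 + a^2*(46*m - 5) + a*(-134*m^2 + m + 13) + 56*m^3 + 160*m^2 - 122*m + 14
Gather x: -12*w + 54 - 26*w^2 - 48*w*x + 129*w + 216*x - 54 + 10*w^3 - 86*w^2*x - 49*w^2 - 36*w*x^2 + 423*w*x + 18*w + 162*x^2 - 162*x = 10*w^3 - 75*w^2 + 135*w + x^2*(162 - 36*w) + x*(-86*w^2 + 375*w + 54)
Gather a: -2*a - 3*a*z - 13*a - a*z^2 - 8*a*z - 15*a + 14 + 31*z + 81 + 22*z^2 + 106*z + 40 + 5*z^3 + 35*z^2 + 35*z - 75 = a*(-z^2 - 11*z - 30) + 5*z^3 + 57*z^2 + 172*z + 60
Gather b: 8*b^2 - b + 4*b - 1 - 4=8*b^2 + 3*b - 5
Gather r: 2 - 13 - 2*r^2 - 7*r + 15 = -2*r^2 - 7*r + 4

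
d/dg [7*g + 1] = 7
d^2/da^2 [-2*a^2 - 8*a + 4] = -4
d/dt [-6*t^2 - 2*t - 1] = -12*t - 2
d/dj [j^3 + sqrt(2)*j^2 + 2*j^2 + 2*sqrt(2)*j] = 3*j^2 + 2*sqrt(2)*j + 4*j + 2*sqrt(2)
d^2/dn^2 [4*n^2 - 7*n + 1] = 8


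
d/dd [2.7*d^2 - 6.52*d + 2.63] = 5.4*d - 6.52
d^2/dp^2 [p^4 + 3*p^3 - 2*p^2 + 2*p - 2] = 12*p^2 + 18*p - 4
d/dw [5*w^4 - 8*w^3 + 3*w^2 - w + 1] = 20*w^3 - 24*w^2 + 6*w - 1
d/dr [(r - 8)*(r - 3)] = 2*r - 11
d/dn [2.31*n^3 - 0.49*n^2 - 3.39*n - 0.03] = 6.93*n^2 - 0.98*n - 3.39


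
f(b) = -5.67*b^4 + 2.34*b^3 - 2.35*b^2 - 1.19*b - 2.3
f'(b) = -22.68*b^3 + 7.02*b^2 - 4.7*b - 1.19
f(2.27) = -140.29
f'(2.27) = -240.98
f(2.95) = -395.60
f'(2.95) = -536.21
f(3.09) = -476.29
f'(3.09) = -617.83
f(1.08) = -11.09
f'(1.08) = -26.65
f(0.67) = -4.59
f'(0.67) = -8.01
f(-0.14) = -2.19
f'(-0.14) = -0.33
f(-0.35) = -2.36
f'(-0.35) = 2.29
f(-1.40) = -33.44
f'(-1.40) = 81.38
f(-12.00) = -121943.06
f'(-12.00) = 40257.13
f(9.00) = -35698.37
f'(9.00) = -16008.59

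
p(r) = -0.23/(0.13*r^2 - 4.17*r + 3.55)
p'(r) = -0.23*(4.17 - 0.26*r)/(0.13*r^2 - 4.17*r + 3.55)^2 = (0.0598*r - 0.9591)/(0.13*r^2 - 4.17*r + 3.55)^2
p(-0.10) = -0.06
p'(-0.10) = -0.06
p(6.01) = 0.01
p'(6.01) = -0.00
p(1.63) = 0.08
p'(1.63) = -0.10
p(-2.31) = -0.02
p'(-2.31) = -0.01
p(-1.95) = -0.02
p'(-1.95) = -0.01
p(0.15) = -0.08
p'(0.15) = -0.11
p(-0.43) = -0.04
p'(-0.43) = -0.03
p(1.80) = 0.07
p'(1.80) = -0.07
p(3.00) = 0.03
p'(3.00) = -0.01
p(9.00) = 0.01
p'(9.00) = -0.00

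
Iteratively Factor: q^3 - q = (q + 1)*(q^2 - q) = (q - 1)*(q + 1)*(q)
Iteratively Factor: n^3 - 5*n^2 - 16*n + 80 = (n + 4)*(n^2 - 9*n + 20) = (n - 5)*(n + 4)*(n - 4)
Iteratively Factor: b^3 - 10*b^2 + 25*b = (b - 5)*(b^2 - 5*b) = b*(b - 5)*(b - 5)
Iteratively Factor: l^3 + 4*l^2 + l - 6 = (l - 1)*(l^2 + 5*l + 6) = (l - 1)*(l + 3)*(l + 2)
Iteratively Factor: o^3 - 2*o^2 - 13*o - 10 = (o + 2)*(o^2 - 4*o - 5) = (o - 5)*(o + 2)*(o + 1)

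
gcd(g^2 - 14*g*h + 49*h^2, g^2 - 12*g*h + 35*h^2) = g - 7*h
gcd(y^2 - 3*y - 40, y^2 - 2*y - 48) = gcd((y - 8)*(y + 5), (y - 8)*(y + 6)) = y - 8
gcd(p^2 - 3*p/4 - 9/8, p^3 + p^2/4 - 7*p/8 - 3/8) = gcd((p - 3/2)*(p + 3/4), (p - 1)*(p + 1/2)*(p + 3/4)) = p + 3/4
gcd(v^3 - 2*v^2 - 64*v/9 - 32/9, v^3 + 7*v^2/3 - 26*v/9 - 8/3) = v + 2/3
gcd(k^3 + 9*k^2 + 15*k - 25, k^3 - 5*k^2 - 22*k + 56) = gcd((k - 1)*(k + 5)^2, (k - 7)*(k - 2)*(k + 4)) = 1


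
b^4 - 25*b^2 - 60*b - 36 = (b - 6)*(b + 1)*(b + 2)*(b + 3)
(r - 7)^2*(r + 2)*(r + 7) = r^4 - 5*r^3 - 63*r^2 + 245*r + 686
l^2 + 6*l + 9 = (l + 3)^2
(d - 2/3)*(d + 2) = d^2 + 4*d/3 - 4/3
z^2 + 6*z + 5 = (z + 1)*(z + 5)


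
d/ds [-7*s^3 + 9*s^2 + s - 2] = -21*s^2 + 18*s + 1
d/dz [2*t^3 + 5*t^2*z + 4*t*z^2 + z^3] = 5*t^2 + 8*t*z + 3*z^2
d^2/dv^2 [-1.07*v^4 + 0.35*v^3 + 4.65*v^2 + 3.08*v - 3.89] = -12.84*v^2 + 2.1*v + 9.3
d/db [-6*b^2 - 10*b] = -12*b - 10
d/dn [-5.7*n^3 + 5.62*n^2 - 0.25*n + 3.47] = -17.1*n^2 + 11.24*n - 0.25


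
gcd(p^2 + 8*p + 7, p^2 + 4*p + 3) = p + 1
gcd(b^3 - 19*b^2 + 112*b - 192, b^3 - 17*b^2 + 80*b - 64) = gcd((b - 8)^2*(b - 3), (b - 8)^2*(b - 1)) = b^2 - 16*b + 64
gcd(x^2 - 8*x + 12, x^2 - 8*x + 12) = x^2 - 8*x + 12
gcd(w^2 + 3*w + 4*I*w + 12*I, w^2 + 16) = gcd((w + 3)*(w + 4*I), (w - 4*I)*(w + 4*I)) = w + 4*I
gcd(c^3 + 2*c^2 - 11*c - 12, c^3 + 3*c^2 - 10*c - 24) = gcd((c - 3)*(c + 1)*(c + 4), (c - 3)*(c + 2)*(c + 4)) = c^2 + c - 12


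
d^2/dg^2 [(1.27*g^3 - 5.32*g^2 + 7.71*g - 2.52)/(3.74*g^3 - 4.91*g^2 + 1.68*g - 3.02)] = (-5.6843418860808e-14*g^7 - 102.185028*g^6 + 599.188392000001*g^5 - 899.783412*g^4 + 55.7735780000003*g^3 + 1020.133752*g^2 - 662.510604*g + 41.703088)/(52.313624*g^9 - 206.037348*g^8 + 340.990386*g^7 - 430.201499*g^6 + 485.91696*g^5 - 373.844922*g^4 + 256.540776*g^3 - 159.914436*g^2 + 45.966816*g - 27.543608)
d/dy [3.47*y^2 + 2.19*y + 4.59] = 6.94*y + 2.19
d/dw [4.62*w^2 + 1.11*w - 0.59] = 9.24*w + 1.11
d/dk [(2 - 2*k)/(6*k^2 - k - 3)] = 2*(-6*k^2 + k + (k - 1)*(12*k - 1) + 3)/(-6*k^2 + k + 3)^2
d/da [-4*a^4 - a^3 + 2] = a^2*(-16*a - 3)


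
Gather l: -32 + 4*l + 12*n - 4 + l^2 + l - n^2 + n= l^2 + 5*l - n^2 + 13*n - 36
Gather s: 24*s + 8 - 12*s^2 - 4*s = -12*s^2 + 20*s + 8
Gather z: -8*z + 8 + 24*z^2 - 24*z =24*z^2 - 32*z + 8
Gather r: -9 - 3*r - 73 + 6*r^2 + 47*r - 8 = 6*r^2 + 44*r - 90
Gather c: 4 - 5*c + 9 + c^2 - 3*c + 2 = c^2 - 8*c + 15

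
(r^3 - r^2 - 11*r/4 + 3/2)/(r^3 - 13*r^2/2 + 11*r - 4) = (r + 3/2)/(r - 4)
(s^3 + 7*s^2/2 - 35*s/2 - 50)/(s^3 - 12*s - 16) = (2*s^2 + 15*s + 25)/(2*(s^2 + 4*s + 4))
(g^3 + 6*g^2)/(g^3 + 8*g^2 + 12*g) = g/(g + 2)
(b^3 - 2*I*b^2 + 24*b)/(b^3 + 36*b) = (b + 4*I)/(b + 6*I)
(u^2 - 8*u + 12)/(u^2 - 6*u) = (u - 2)/u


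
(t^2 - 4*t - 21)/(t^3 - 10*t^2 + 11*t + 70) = (t + 3)/(t^2 - 3*t - 10)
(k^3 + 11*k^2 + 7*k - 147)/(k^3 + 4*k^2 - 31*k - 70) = (k^2 + 4*k - 21)/(k^2 - 3*k - 10)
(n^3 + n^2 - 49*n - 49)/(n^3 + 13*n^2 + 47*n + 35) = (n - 7)/(n + 5)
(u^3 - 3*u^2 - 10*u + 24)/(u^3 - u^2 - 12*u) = (u - 2)/u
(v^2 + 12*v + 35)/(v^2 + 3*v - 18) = (v^2 + 12*v + 35)/(v^2 + 3*v - 18)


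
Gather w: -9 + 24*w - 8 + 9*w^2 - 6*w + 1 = 9*w^2 + 18*w - 16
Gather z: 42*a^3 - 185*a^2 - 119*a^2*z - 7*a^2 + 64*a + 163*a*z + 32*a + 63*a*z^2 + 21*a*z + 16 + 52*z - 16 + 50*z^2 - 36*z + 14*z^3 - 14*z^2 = 42*a^3 - 192*a^2 + 96*a + 14*z^3 + z^2*(63*a + 36) + z*(-119*a^2 + 184*a + 16)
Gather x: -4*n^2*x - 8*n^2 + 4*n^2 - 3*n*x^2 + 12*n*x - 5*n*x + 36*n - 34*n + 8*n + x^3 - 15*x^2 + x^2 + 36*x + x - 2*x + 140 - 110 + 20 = -4*n^2 + 10*n + x^3 + x^2*(-3*n - 14) + x*(-4*n^2 + 7*n + 35) + 50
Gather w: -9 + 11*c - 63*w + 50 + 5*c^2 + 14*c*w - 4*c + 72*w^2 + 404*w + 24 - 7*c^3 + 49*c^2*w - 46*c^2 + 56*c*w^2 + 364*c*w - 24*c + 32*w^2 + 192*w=-7*c^3 - 41*c^2 - 17*c + w^2*(56*c + 104) + w*(49*c^2 + 378*c + 533) + 65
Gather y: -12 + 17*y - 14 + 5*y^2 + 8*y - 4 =5*y^2 + 25*y - 30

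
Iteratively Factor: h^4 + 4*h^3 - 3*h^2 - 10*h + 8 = (h - 1)*(h^3 + 5*h^2 + 2*h - 8) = (h - 1)*(h + 4)*(h^2 + h - 2) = (h - 1)*(h + 2)*(h + 4)*(h - 1)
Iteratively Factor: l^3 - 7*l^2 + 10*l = (l - 5)*(l^2 - 2*l) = l*(l - 5)*(l - 2)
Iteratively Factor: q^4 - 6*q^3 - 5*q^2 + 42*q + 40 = (q + 1)*(q^3 - 7*q^2 + 2*q + 40) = (q - 5)*(q + 1)*(q^2 - 2*q - 8) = (q - 5)*(q + 1)*(q + 2)*(q - 4)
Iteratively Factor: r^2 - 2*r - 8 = (r + 2)*(r - 4)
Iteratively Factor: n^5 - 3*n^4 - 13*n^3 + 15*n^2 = (n - 5)*(n^4 + 2*n^3 - 3*n^2) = (n - 5)*(n + 3)*(n^3 - n^2) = n*(n - 5)*(n + 3)*(n^2 - n) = n^2*(n - 5)*(n + 3)*(n - 1)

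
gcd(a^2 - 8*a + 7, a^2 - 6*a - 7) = a - 7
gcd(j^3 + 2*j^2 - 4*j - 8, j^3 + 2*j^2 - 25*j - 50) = j + 2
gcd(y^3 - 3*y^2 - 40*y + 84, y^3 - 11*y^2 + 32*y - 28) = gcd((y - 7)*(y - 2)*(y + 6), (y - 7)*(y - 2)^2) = y^2 - 9*y + 14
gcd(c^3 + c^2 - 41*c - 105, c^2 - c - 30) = c + 5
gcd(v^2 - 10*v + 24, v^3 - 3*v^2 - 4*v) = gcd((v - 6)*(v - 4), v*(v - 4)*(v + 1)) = v - 4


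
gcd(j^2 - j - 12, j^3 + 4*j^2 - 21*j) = 1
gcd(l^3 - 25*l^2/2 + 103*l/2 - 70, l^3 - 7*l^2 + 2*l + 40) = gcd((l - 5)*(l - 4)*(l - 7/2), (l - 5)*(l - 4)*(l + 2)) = l^2 - 9*l + 20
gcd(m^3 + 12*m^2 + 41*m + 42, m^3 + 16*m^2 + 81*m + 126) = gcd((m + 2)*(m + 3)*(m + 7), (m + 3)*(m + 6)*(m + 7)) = m^2 + 10*m + 21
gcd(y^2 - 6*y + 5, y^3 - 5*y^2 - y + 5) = y^2 - 6*y + 5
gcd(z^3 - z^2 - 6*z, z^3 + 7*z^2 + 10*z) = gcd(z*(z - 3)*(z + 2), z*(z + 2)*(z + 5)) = z^2 + 2*z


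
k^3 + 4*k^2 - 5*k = k*(k - 1)*(k + 5)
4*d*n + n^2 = n*(4*d + n)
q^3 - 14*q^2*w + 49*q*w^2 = q*(q - 7*w)^2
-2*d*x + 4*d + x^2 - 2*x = (-2*d + x)*(x - 2)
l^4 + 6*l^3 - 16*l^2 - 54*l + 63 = (l - 3)*(l - 1)*(l + 3)*(l + 7)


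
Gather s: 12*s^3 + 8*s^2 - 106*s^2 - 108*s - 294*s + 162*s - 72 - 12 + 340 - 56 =12*s^3 - 98*s^2 - 240*s + 200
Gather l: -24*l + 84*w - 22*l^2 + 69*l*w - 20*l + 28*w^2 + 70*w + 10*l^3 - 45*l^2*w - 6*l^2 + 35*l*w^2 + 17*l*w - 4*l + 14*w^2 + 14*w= 10*l^3 + l^2*(-45*w - 28) + l*(35*w^2 + 86*w - 48) + 42*w^2 + 168*w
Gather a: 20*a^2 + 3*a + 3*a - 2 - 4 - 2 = 20*a^2 + 6*a - 8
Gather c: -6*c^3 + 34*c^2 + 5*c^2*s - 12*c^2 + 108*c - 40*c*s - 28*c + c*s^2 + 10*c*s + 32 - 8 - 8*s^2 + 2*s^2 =-6*c^3 + c^2*(5*s + 22) + c*(s^2 - 30*s + 80) - 6*s^2 + 24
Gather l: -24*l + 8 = 8 - 24*l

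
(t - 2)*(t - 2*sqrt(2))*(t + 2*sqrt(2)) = t^3 - 2*t^2 - 8*t + 16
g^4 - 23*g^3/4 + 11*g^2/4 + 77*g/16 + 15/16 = (g - 5)*(g - 3/2)*(g + 1/4)*(g + 1/2)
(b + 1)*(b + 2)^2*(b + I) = b^4 + 5*b^3 + I*b^3 + 8*b^2 + 5*I*b^2 + 4*b + 8*I*b + 4*I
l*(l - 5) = l^2 - 5*l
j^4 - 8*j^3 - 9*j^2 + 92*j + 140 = (j - 7)*(j - 5)*(j + 2)^2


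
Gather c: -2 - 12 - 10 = -24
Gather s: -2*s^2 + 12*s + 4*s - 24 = -2*s^2 + 16*s - 24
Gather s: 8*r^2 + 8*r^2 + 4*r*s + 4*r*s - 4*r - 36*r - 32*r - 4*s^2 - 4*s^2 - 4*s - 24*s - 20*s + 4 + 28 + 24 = 16*r^2 - 72*r - 8*s^2 + s*(8*r - 48) + 56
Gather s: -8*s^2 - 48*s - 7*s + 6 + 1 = -8*s^2 - 55*s + 7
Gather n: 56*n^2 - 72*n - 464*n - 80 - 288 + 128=56*n^2 - 536*n - 240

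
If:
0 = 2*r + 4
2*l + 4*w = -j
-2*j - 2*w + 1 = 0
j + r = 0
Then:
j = 2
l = 2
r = -2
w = -3/2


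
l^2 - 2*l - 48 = (l - 8)*(l + 6)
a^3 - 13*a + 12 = (a - 3)*(a - 1)*(a + 4)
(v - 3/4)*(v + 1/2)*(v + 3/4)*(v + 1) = v^4 + 3*v^3/2 - v^2/16 - 27*v/32 - 9/32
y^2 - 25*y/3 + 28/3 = (y - 7)*(y - 4/3)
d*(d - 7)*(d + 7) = d^3 - 49*d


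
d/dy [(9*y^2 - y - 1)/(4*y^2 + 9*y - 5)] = (85*y^2 - 82*y + 14)/(16*y^4 + 72*y^3 + 41*y^2 - 90*y + 25)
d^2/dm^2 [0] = 0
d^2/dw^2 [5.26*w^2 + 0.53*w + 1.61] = 10.5200000000000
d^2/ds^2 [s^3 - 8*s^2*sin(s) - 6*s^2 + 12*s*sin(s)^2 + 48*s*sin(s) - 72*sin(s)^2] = 8*s^2*sin(s) - 48*s*sin(s) - 32*s*cos(s) + 24*s*cos(2*s) + 6*s - 16*sin(s) + 24*sin(2*s) + 96*cos(s) - 144*cos(2*s) - 12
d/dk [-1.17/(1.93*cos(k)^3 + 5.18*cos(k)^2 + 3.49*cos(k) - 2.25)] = (6.7743*sin(k)^2 - 12.1212*cos(k) - 10.8576)*sin(k)/(1.93*cos(k)^3 + 5.18*cos(k)^2 + 3.49*cos(k) - 2.25)^2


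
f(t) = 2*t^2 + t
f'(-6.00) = -23.00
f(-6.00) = 66.00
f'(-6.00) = -23.00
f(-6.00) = 66.00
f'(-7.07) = -27.28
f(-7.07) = 92.90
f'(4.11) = 17.44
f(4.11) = 37.89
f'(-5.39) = -20.56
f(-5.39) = 52.71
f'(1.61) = 7.44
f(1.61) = 6.79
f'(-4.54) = -17.16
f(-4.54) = 36.68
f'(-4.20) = -15.80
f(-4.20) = 31.08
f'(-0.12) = 0.52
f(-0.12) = -0.09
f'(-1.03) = -3.12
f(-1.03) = 1.09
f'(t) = 4*t + 1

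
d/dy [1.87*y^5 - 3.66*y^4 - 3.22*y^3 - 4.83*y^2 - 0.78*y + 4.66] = 9.35*y^4 - 14.64*y^3 - 9.66*y^2 - 9.66*y - 0.78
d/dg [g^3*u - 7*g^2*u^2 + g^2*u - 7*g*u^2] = u*(3*g^2 - 14*g*u + 2*g - 7*u)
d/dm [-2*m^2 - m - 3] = -4*m - 1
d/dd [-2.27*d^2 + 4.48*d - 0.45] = 4.48 - 4.54*d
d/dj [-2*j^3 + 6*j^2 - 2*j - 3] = -6*j^2 + 12*j - 2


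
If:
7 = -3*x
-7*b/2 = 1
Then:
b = -2/7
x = -7/3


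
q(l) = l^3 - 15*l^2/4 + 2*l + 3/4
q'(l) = 3*l^2 - 15*l/2 + 2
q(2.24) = -2.35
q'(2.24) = 0.25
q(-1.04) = -6.51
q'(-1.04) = 13.04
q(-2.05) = -27.72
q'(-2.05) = 29.98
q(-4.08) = -137.75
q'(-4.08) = 82.54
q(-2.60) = -47.38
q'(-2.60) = 41.78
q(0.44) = 0.99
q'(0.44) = -0.72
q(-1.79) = -20.58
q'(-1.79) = 25.04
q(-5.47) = -286.06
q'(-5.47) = 132.79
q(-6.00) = -362.25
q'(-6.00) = 155.00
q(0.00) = 0.75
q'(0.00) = 2.00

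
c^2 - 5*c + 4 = (c - 4)*(c - 1)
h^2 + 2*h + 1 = (h + 1)^2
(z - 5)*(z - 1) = z^2 - 6*z + 5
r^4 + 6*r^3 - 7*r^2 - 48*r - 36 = (r - 3)*(r + 1)*(r + 2)*(r + 6)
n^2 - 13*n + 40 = (n - 8)*(n - 5)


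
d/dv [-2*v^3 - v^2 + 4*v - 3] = -6*v^2 - 2*v + 4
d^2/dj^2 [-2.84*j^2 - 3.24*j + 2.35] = -5.68000000000000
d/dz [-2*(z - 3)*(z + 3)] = -4*z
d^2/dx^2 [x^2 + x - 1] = 2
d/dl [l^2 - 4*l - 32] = 2*l - 4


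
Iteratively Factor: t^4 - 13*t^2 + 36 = (t - 2)*(t^3 + 2*t^2 - 9*t - 18) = (t - 2)*(t + 3)*(t^2 - t - 6) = (t - 2)*(t + 2)*(t + 3)*(t - 3)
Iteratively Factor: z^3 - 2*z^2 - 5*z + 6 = (z - 3)*(z^2 + z - 2) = (z - 3)*(z + 2)*(z - 1)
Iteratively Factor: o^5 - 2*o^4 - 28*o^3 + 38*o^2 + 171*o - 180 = (o - 1)*(o^4 - o^3 - 29*o^2 + 9*o + 180) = (o - 1)*(o + 3)*(o^3 - 4*o^2 - 17*o + 60) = (o - 5)*(o - 1)*(o + 3)*(o^2 + o - 12) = (o - 5)*(o - 3)*(o - 1)*(o + 3)*(o + 4)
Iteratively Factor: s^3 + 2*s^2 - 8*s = (s - 2)*(s^2 + 4*s) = s*(s - 2)*(s + 4)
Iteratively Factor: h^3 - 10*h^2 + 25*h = (h)*(h^2 - 10*h + 25) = h*(h - 5)*(h - 5)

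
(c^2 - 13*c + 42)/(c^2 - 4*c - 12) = (c - 7)/(c + 2)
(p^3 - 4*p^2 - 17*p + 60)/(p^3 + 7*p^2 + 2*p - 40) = (p^2 - 8*p + 15)/(p^2 + 3*p - 10)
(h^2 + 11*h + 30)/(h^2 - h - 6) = (h^2 + 11*h + 30)/(h^2 - h - 6)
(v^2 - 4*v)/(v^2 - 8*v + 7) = v*(v - 4)/(v^2 - 8*v + 7)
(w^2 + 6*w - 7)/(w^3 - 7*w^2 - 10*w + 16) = (w + 7)/(w^2 - 6*w - 16)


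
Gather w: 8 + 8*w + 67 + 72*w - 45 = 80*w + 30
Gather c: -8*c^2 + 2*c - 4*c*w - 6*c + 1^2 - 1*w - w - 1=-8*c^2 + c*(-4*w - 4) - 2*w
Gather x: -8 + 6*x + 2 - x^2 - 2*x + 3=-x^2 + 4*x - 3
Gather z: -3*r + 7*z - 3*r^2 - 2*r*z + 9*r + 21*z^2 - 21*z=-3*r^2 + 6*r + 21*z^2 + z*(-2*r - 14)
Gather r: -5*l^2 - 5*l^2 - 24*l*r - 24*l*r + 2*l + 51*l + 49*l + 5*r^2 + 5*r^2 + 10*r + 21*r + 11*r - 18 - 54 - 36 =-10*l^2 + 102*l + 10*r^2 + r*(42 - 48*l) - 108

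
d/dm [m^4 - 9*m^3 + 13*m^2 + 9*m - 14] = 4*m^3 - 27*m^2 + 26*m + 9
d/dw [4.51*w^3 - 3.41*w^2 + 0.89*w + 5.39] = 13.53*w^2 - 6.82*w + 0.89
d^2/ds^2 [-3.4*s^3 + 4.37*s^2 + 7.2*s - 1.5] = 8.74 - 20.4*s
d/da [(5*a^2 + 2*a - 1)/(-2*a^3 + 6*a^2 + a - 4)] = (10*a^4 + 8*a^3 - 13*a^2 - 28*a - 7)/(4*a^6 - 24*a^5 + 32*a^4 + 28*a^3 - 47*a^2 - 8*a + 16)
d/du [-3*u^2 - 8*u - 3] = -6*u - 8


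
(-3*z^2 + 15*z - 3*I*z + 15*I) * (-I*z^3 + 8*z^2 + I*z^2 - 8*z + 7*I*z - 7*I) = 3*I*z^5 - 27*z^4 - 18*I*z^4 + 162*z^3 - 30*I*z^3 - 114*z^2 + 270*I*z^2 - 126*z - 225*I*z + 105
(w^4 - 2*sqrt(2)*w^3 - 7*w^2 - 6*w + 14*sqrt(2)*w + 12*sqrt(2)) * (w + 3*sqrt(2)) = w^5 + sqrt(2)*w^4 - 19*w^3 - 7*sqrt(2)*w^2 - 6*w^2 - 6*sqrt(2)*w + 84*w + 72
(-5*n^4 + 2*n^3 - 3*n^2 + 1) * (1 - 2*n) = 10*n^5 - 9*n^4 + 8*n^3 - 3*n^2 - 2*n + 1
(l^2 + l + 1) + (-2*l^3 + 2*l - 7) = -2*l^3 + l^2 + 3*l - 6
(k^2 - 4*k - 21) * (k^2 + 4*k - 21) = k^4 - 58*k^2 + 441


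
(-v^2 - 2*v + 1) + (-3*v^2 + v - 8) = -4*v^2 - v - 7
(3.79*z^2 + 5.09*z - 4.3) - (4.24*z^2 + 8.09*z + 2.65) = -0.45*z^2 - 3.0*z - 6.95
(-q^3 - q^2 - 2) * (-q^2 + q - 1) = q^5 + 3*q^2 - 2*q + 2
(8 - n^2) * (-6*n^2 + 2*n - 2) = 6*n^4 - 2*n^3 - 46*n^2 + 16*n - 16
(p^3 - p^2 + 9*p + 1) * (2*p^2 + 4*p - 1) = 2*p^5 + 2*p^4 + 13*p^3 + 39*p^2 - 5*p - 1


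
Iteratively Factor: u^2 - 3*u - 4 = (u + 1)*(u - 4)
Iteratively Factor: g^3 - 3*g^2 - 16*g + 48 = (g - 4)*(g^2 + g - 12) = (g - 4)*(g - 3)*(g + 4)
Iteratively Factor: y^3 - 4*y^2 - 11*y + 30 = (y + 3)*(y^2 - 7*y + 10) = (y - 5)*(y + 3)*(y - 2)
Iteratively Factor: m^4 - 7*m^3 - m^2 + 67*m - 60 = (m - 4)*(m^3 - 3*m^2 - 13*m + 15) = (m - 4)*(m - 1)*(m^2 - 2*m - 15) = (m - 5)*(m - 4)*(m - 1)*(m + 3)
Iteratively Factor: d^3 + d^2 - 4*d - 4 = (d + 1)*(d^2 - 4) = (d - 2)*(d + 1)*(d + 2)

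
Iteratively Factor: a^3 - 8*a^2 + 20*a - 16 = (a - 2)*(a^2 - 6*a + 8) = (a - 4)*(a - 2)*(a - 2)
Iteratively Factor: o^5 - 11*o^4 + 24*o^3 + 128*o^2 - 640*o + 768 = (o - 3)*(o^4 - 8*o^3 + 128*o - 256) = (o - 4)*(o - 3)*(o^3 - 4*o^2 - 16*o + 64) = (o - 4)^2*(o - 3)*(o^2 - 16) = (o - 4)^2*(o - 3)*(o + 4)*(o - 4)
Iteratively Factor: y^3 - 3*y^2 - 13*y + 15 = (y - 1)*(y^2 - 2*y - 15) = (y - 1)*(y + 3)*(y - 5)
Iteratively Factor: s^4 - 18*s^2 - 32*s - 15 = (s - 5)*(s^3 + 5*s^2 + 7*s + 3) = (s - 5)*(s + 3)*(s^2 + 2*s + 1) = (s - 5)*(s + 1)*(s + 3)*(s + 1)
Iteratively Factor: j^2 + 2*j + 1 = (j + 1)*(j + 1)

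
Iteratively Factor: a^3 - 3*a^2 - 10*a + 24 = (a + 3)*(a^2 - 6*a + 8) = (a - 2)*(a + 3)*(a - 4)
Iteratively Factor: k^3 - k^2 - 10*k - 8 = (k + 1)*(k^2 - 2*k - 8) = (k + 1)*(k + 2)*(k - 4)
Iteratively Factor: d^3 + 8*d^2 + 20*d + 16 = (d + 2)*(d^2 + 6*d + 8) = (d + 2)*(d + 4)*(d + 2)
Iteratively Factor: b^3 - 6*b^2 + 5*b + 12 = (b - 3)*(b^2 - 3*b - 4) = (b - 4)*(b - 3)*(b + 1)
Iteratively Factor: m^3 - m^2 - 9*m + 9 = (m - 3)*(m^2 + 2*m - 3) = (m - 3)*(m + 3)*(m - 1)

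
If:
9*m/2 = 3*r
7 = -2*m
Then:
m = -7/2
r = -21/4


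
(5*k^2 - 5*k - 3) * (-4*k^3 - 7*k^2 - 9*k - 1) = -20*k^5 - 15*k^4 + 2*k^3 + 61*k^2 + 32*k + 3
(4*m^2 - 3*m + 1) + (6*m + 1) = 4*m^2 + 3*m + 2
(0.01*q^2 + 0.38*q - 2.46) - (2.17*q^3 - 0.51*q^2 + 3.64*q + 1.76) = -2.17*q^3 + 0.52*q^2 - 3.26*q - 4.22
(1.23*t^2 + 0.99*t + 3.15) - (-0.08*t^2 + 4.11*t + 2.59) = 1.31*t^2 - 3.12*t + 0.56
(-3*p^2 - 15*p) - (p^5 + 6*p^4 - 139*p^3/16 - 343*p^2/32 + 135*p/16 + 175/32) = -p^5 - 6*p^4 + 139*p^3/16 + 247*p^2/32 - 375*p/16 - 175/32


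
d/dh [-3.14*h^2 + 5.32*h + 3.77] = 5.32 - 6.28*h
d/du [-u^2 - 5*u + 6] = -2*u - 5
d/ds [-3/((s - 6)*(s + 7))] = 3*(2*s + 1)/((s - 6)^2*(s + 7)^2)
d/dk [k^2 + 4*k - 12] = 2*k + 4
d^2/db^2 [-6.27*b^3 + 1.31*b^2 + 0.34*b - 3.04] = 2.62 - 37.62*b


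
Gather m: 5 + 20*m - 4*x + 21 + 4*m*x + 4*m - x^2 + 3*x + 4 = m*(4*x + 24) - x^2 - x + 30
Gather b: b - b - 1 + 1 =0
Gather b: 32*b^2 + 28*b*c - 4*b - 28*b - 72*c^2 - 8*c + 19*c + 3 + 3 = 32*b^2 + b*(28*c - 32) - 72*c^2 + 11*c + 6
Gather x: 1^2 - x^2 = 1 - x^2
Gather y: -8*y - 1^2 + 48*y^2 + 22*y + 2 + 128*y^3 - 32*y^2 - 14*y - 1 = 128*y^3 + 16*y^2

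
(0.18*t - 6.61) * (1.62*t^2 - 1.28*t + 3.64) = 0.2916*t^3 - 10.9386*t^2 + 9.116*t - 24.0604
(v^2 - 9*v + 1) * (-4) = -4*v^2 + 36*v - 4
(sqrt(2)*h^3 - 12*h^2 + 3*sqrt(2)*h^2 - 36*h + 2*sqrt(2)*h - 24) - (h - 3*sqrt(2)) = sqrt(2)*h^3 - 12*h^2 + 3*sqrt(2)*h^2 - 37*h + 2*sqrt(2)*h - 24 + 3*sqrt(2)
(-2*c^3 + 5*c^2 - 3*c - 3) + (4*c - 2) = -2*c^3 + 5*c^2 + c - 5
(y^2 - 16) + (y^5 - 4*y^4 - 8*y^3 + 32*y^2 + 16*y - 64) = y^5 - 4*y^4 - 8*y^3 + 33*y^2 + 16*y - 80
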